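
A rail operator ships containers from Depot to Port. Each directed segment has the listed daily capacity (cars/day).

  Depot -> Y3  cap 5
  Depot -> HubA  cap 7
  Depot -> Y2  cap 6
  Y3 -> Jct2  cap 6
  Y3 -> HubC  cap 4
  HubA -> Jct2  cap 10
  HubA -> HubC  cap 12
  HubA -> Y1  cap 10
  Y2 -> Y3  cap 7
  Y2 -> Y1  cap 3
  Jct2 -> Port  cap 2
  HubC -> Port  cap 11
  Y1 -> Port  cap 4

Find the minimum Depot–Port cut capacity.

Augment Depot→Y3→Jct2→Port: bottleneck 2, flow now 2.
Augment Depot→Y3→HubC→Port: bottleneck 3, flow now 5.
Augment Depot→HubA→HubC→Port: bottleneck 7, flow now 12.
Augment Depot→Y2→Y1→Port: bottleneck 3, flow now 15.
Augment Depot→Y2→Y3→HubC→Port: bottleneck 1, flow now 16.
No augmenting path remains; maximum flow = 16.
By max-flow min-cut, the minimum cut capacity equals the max flow.
In the residual graph, reachable from Depot: {Depot, Y3, Y2, Jct2}.
Min-cut edges: Depot→HubA (7), Y3→HubC (4), Y2→Y1 (3), Jct2→Port (2); capacity 7 + 4 + 3 + 2 = 16.

16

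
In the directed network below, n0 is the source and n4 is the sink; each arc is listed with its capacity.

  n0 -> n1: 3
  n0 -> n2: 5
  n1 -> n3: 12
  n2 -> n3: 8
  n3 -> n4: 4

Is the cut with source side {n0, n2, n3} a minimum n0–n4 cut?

No — its capacity is 7, but the minimum cut has capacity 4.

Given cut capacity: 3 + 4 = 7.
Augment n0→n1→n3→n4: bottleneck 3, flow now 3.
Augment n0→n2→n3→n4: bottleneck 1, flow now 4.
No augmenting path remains; maximum flow = 4.
In the residual graph, reachable from n0: {n0, n1, n2, n3}.
Min-cut edges: n3→n4 (4); capacity 4 = 4.
Cut capacity 7 exceeds the max flow 4, so it is not minimum.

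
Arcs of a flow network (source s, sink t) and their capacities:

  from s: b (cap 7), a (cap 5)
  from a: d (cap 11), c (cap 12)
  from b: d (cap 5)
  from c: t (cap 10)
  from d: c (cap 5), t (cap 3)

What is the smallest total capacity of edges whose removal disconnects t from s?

Augment s→a→c→t: bottleneck 5, flow now 5.
Augment s→b→d→t: bottleneck 3, flow now 8.
Augment s→b→d→c→t: bottleneck 2, flow now 10.
No augmenting path remains; maximum flow = 10.
By max-flow min-cut, the minimum cut capacity equals the max flow.
In the residual graph, reachable from s: {s, b}.
Min-cut edges: s→a (5), b→d (5); capacity 5 + 5 = 10.

10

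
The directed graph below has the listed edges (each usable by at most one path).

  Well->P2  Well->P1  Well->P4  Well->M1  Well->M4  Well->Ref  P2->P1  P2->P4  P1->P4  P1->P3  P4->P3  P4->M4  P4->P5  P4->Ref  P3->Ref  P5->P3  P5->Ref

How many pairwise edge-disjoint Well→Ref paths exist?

Assign every edge capacity 1; by Menger, the answer equals the max flow.
Path Well→Ref (+1); total 1.
Path Well→P4→Ref (+1); total 2.
Path Well→P1→P3→Ref (+1); total 3.
Path Well→P2→P4→P5→Ref (+1); total 4.
No residual Well→Ref path; max flow = 4.
Certifying cut of size 4: {Well→P1, Well→P2, Well→P4, Well→Ref}.

4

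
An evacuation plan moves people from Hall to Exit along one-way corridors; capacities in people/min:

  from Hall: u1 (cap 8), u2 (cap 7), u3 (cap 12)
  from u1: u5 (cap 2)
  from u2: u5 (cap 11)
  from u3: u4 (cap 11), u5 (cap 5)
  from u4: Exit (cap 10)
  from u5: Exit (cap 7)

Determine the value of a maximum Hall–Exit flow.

Augment Hall→u1→u5→Exit: bottleneck 2, flow now 2.
Augment Hall→u2→u5→Exit: bottleneck 5, flow now 7.
Augment Hall→u3→u4→Exit: bottleneck 10, flow now 17.
No augmenting path remains; maximum flow = 17.
In the residual graph, reachable from Hall: {Hall, u1, u2, u3, u4, u5}.
Min-cut edges: u4→Exit (10), u5→Exit (7); capacity 10 + 7 = 17.
This cut is saturated, so no flow can exceed 17.

17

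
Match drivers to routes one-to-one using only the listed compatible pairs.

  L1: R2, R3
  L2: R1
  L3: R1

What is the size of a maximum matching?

Unit-capacity flow: source→left, listed edges, right→sink; max matching = max flow.
Augmenting path L1→R2 (+1); matched 1.
Augmenting path L2→R1 (+1); matched 2.
No augmenting path remains; maximum matching = 2.
König certificate: {L1, R1} is a vertex cover of size 2 (every listed pair touches it), so no matching can be larger.

2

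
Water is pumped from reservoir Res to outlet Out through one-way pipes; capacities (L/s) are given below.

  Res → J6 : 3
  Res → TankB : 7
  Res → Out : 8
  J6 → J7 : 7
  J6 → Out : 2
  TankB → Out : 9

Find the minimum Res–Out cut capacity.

Augment Res→Out: bottleneck 8, flow now 8.
Augment Res→J6→Out: bottleneck 2, flow now 10.
Augment Res→TankB→Out: bottleneck 7, flow now 17.
No augmenting path remains; maximum flow = 17.
By max-flow min-cut, the minimum cut capacity equals the max flow.
In the residual graph, reachable from Res: {Res, J6, J7}.
Min-cut edges: Res→TankB (7), Res→Out (8), J6→Out (2); capacity 7 + 8 + 2 = 17.

17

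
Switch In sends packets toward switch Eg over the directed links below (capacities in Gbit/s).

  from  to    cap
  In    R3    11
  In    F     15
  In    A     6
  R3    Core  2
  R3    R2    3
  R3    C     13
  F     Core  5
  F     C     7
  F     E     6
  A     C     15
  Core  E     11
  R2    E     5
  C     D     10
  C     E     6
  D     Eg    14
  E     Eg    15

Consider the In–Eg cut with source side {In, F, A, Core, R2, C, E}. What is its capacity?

Edges leaving {In, F, A, Core, R2, C, E}: In→R3 (11), C→D (10), E→Eg (15).
Cut capacity = 11 + 10 + 15 = 36.

36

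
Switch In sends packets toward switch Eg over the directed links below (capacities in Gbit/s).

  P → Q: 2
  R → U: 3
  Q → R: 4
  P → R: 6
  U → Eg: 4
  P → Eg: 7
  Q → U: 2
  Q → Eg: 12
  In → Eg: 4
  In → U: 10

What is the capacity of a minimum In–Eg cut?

Augment In→Eg: bottleneck 4, flow now 4.
Augment In→U→Eg: bottleneck 4, flow now 8.
No augmenting path remains; maximum flow = 8.
By max-flow min-cut, the minimum cut capacity equals the max flow.
In the residual graph, reachable from In: {In, U}.
Min-cut edges: In→Eg (4), U→Eg (4); capacity 4 + 4 = 8.

8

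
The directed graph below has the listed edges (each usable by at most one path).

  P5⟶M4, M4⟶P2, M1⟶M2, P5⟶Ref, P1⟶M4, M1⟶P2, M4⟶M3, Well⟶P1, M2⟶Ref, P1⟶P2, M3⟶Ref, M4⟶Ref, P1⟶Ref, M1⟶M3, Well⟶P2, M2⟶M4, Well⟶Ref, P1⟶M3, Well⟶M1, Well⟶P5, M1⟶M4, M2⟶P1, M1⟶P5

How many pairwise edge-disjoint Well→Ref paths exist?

4

Assign every edge capacity 1; by Menger, the answer equals the max flow.
Path Well→Ref (+1); total 1.
Path Well→P1→Ref (+1); total 2.
Path Well→P5→Ref (+1); total 3.
Path Well→M1→M2→Ref (+1); total 4.
No residual Well→Ref path; max flow = 4.
Certifying cut of size 4: {Well→M1, Well→P1, Well→P5, Well→Ref}.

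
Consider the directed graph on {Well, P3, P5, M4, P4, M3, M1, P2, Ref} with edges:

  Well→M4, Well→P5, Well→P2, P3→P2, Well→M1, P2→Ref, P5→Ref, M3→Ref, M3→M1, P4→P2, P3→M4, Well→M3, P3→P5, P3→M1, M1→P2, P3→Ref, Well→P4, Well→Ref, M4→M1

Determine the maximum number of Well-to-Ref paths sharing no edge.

4

Assign every edge capacity 1; by Menger, the answer equals the max flow.
Path Well→Ref (+1); total 1.
Path Well→P5→Ref (+1); total 2.
Path Well→M3→Ref (+1); total 3.
Path Well→P2→Ref (+1); total 4.
No residual Well→Ref path; max flow = 4.
Certifying cut of size 4: {P2→Ref, Well→M3, Well→P5, Well→Ref}.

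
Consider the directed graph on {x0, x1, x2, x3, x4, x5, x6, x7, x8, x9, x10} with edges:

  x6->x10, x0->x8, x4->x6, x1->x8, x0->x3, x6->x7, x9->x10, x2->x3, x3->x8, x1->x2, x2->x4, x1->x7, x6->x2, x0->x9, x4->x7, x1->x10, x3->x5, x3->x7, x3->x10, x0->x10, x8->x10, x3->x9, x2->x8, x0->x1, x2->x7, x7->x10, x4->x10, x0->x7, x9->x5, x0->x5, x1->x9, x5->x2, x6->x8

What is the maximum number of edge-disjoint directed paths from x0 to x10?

Assign every edge capacity 1; by Menger, the answer equals the max flow.
Path x0→x10 (+1); total 1.
Path x0→x1→x10 (+1); total 2.
Path x0→x3→x10 (+1); total 3.
Path x0→x7→x10 (+1); total 4.
Path x0→x8→x10 (+1); total 5.
Path x0→x9→x10 (+1); total 6.
Path x0→x5→x2→x4→x10 (+1); total 7.
No residual x0→x10 path; max flow = 7.
Certifying cut of size 7: {x0→x1, x0→x10, x0→x3, x0→x5, x0→x7, x0→x8, x0→x9}.

7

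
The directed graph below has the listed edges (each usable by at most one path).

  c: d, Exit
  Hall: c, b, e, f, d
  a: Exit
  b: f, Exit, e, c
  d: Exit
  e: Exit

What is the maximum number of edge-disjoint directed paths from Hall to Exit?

Assign every edge capacity 1; by Menger, the answer equals the max flow.
Path Hall→b→Exit (+1); total 1.
Path Hall→c→Exit (+1); total 2.
Path Hall→d→Exit (+1); total 3.
Path Hall→e→Exit (+1); total 4.
No residual Hall→Exit path; max flow = 4.
Certifying cut of size 4: {Hall→b, Hall→c, Hall→d, Hall→e}.

4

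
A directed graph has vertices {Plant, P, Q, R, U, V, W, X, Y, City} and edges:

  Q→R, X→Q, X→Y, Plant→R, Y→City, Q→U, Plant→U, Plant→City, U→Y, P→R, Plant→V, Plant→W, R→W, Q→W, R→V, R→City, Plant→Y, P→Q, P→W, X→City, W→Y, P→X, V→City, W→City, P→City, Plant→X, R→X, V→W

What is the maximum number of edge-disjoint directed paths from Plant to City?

Assign every edge capacity 1; by Menger, the answer equals the max flow.
Path Plant→City (+1); total 1.
Path Plant→R→City (+1); total 2.
Path Plant→V→City (+1); total 3.
Path Plant→W→City (+1); total 4.
Path Plant→X→City (+1); total 5.
Path Plant→Y→City (+1); total 6.
No residual Plant→City path; max flow = 6.
Certifying cut of size 6: {Plant→City, Plant→R, Plant→V, Plant→W, Plant→X, Y→City}.

6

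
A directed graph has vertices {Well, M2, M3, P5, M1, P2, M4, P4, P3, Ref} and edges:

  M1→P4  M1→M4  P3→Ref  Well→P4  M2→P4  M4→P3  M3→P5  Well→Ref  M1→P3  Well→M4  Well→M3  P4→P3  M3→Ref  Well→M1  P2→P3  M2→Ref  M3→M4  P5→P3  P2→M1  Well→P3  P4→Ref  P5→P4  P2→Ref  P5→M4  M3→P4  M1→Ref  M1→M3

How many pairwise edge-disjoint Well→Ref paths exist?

Assign every edge capacity 1; by Menger, the answer equals the max flow.
Path Well→Ref (+1); total 1.
Path Well→M3→Ref (+1); total 2.
Path Well→M1→Ref (+1); total 3.
Path Well→P4→Ref (+1); total 4.
Path Well→P3→Ref (+1); total 5.
No residual Well→Ref path; max flow = 5.
Certifying cut of size 5: {P3→Ref, Well→M1, Well→M3, Well→P4, Well→Ref}.

5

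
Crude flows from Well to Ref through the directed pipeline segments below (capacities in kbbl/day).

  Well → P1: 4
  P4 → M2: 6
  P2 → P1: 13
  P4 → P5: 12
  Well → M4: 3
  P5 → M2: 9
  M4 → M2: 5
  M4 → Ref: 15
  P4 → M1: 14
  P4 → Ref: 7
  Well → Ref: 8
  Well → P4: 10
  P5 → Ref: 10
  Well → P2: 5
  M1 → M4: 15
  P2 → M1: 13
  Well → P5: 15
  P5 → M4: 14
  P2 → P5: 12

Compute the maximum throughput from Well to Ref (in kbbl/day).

40

Augment Well→Ref: bottleneck 8, flow now 8.
Augment Well→P4→Ref: bottleneck 7, flow now 15.
Augment Well→P5→Ref: bottleneck 10, flow now 25.
Augment Well→M4→Ref: bottleneck 3, flow now 28.
Augment Well→P5→M4→Ref: bottleneck 5, flow now 33.
Augment Well→P4→P5→M4→Ref: bottleneck 3, flow now 36.
Augment Well→P2→P5→M4→Ref: bottleneck 4, flow now 40.
No augmenting path remains; maximum flow = 40.
In the residual graph, reachable from Well: {Well, P4, P2, P5, M1, P1, M4, M2}.
Min-cut edges: Well→Ref (8), P4→Ref (7), P5→Ref (10), M4→Ref (15); capacity 8 + 7 + 10 + 15 = 40.
This cut is saturated, so no flow can exceed 40.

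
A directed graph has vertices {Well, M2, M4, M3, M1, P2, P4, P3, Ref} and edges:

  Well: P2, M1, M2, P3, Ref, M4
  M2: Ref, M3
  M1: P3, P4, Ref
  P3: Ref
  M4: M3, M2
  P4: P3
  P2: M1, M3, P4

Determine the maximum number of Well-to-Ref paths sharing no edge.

Assign every edge capacity 1; by Menger, the answer equals the max flow.
Path Well→Ref (+1); total 1.
Path Well→M2→Ref (+1); total 2.
Path Well→M1→Ref (+1); total 3.
Path Well→P3→Ref (+1); total 4.
No residual Well→Ref path; max flow = 4.
Certifying cut of size 4: {M1→Ref, M2→Ref, P3→Ref, Well→Ref}.

4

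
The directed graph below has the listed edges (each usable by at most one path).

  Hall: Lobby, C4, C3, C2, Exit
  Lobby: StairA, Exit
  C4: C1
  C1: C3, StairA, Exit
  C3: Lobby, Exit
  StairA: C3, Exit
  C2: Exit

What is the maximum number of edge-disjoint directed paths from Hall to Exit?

5

Assign every edge capacity 1; by Menger, the answer equals the max flow.
Path Hall→Exit (+1); total 1.
Path Hall→Lobby→Exit (+1); total 2.
Path Hall→C3→Exit (+1); total 3.
Path Hall→C2→Exit (+1); total 4.
Path Hall→C4→C1→Exit (+1); total 5.
No residual Hall→Exit path; max flow = 5.
Certifying cut of size 5: {Hall→C2, Hall→C3, Hall→C4, Hall→Exit, Hall→Lobby}.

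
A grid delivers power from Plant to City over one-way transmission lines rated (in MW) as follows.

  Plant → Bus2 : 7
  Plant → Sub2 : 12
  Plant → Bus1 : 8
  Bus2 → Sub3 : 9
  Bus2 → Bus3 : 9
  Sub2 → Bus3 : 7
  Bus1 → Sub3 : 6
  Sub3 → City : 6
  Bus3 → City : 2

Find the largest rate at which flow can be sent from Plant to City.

Augment Plant→Bus2→Sub3→City: bottleneck 6, flow now 6.
Augment Plant→Bus2→Bus3→City: bottleneck 1, flow now 7.
Augment Plant→Sub2→Bus3→City: bottleneck 1, flow now 8.
No augmenting path remains; maximum flow = 8.
In the residual graph, reachable from Plant: {Plant, Bus2, Sub2, Bus1, Sub3, Bus3}.
Min-cut edges: Sub3→City (6), Bus3→City (2); capacity 6 + 2 = 8.
This cut is saturated, so no flow can exceed 8.

8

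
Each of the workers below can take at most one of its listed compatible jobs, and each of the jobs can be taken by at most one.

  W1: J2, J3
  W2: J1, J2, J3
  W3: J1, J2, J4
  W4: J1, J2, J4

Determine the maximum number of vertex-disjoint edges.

Unit-capacity flow: source→left, listed edges, right→sink; max matching = max flow.
Augmenting path W1→J2 (+1); matched 1.
Augmenting path W2→J1 (+1); matched 2.
Augmenting path W3→J4 (+1); matched 3.
Augmenting path W4→J1→W2→J3 (+1); matched 4.
No augmenting path remains; maximum matching = 4.
König certificate: {W1, W2, W3, W4} is a vertex cover of size 4 (every listed pair touches it), so no matching can be larger.

4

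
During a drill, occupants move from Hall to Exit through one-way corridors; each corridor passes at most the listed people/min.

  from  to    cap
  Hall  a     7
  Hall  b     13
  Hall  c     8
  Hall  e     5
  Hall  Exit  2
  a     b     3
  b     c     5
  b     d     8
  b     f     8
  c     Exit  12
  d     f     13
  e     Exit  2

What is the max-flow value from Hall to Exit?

Augment Hall→Exit: bottleneck 2, flow now 2.
Augment Hall→c→Exit: bottleneck 8, flow now 10.
Augment Hall→e→Exit: bottleneck 2, flow now 12.
Augment Hall→b→c→Exit: bottleneck 4, flow now 16.
No augmenting path remains; maximum flow = 16.
In the residual graph, reachable from Hall: {Hall, a, b, c, d, e, f}.
Min-cut edges: Hall→Exit (2), c→Exit (12), e→Exit (2); capacity 2 + 12 + 2 = 16.
This cut is saturated, so no flow can exceed 16.

16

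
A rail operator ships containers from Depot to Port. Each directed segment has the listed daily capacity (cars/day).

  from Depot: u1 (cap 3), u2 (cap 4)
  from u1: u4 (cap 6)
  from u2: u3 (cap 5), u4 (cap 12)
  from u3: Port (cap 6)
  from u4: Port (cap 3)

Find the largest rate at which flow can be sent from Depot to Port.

Augment Depot→u1→u4→Port: bottleneck 3, flow now 3.
Augment Depot→u2→u3→Port: bottleneck 4, flow now 7.
No augmenting path remains; maximum flow = 7.
In the residual graph, reachable from Depot: {Depot}.
Min-cut edges: Depot→u1 (3), Depot→u2 (4); capacity 3 + 4 = 7.
This cut is saturated, so no flow can exceed 7.

7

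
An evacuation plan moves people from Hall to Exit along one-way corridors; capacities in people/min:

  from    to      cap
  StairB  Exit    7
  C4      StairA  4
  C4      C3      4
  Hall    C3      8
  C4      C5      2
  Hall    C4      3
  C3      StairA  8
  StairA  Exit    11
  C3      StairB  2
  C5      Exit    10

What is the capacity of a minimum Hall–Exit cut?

11

Augment Hall→C3→StairA→Exit: bottleneck 8, flow now 8.
Augment Hall→C4→C5→Exit: bottleneck 2, flow now 10.
Augment Hall→C4→StairA→Exit: bottleneck 1, flow now 11.
No augmenting path remains; maximum flow = 11.
By max-flow min-cut, the minimum cut capacity equals the max flow.
In the residual graph, reachable from Hall: {Hall}.
Min-cut edges: Hall→C3 (8), Hall→C4 (3); capacity 8 + 3 = 11.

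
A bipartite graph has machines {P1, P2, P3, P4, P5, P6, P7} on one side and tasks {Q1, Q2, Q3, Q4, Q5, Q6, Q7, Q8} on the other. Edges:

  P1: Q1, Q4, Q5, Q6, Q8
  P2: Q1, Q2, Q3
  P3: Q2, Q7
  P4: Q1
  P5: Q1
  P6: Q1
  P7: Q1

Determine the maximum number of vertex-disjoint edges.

4

Unit-capacity flow: source→left, listed edges, right→sink; max matching = max flow.
Augmenting path P1→Q1 (+1); matched 1.
Augmenting path P2→Q2 (+1); matched 2.
Augmenting path P3→Q7 (+1); matched 3.
Augmenting path P4→Q1→P1→Q4 (+1); matched 4.
No augmenting path remains; maximum matching = 4.
König certificate: {P1, P2, P3, Q1} is a vertex cover of size 4 (every listed pair touches it), so no matching can be larger.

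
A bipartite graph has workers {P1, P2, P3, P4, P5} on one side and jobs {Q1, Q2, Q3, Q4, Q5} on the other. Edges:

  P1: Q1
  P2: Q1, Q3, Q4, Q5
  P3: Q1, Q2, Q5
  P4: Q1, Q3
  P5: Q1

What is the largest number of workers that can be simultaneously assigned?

4

Unit-capacity flow: source→left, listed edges, right→sink; max matching = max flow.
Augmenting path P1→Q1 (+1); matched 1.
Augmenting path P2→Q3 (+1); matched 2.
Augmenting path P3→Q2 (+1); matched 3.
Augmenting path P4→Q3→P2→Q4 (+1); matched 4.
No augmenting path remains; maximum matching = 4.
König certificate: {P2, P3, P4, Q1} is a vertex cover of size 4 (every listed pair touches it), so no matching can be larger.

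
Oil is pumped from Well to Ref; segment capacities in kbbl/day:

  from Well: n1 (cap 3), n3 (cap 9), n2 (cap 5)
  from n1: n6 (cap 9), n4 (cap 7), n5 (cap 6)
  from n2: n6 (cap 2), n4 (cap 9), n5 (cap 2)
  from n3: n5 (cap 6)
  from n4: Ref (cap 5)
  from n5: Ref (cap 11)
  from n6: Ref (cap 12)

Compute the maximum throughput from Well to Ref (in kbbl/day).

Augment Well→n1→n4→Ref: bottleneck 3, flow now 3.
Augment Well→n2→n4→Ref: bottleneck 2, flow now 5.
Augment Well→n2→n5→Ref: bottleneck 2, flow now 7.
Augment Well→n2→n6→Ref: bottleneck 1, flow now 8.
Augment Well→n3→n5→Ref: bottleneck 6, flow now 14.
No augmenting path remains; maximum flow = 14.
In the residual graph, reachable from Well: {Well, n3}.
Min-cut edges: Well→n1 (3), Well→n2 (5), n3→n5 (6); capacity 3 + 5 + 6 = 14.
This cut is saturated, so no flow can exceed 14.

14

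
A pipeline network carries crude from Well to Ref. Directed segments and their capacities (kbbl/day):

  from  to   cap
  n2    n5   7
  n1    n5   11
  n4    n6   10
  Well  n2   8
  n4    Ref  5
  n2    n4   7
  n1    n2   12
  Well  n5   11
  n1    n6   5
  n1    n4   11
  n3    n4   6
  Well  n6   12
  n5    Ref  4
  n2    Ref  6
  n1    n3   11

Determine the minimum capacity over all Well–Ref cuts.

12

Augment Well→n2→Ref: bottleneck 6, flow now 6.
Augment Well→n5→Ref: bottleneck 4, flow now 10.
Augment Well→n2→n4→Ref: bottleneck 2, flow now 12.
No augmenting path remains; maximum flow = 12.
By max-flow min-cut, the minimum cut capacity equals the max flow.
In the residual graph, reachable from Well: {Well, n5, n6}.
Min-cut edges: Well→n2 (8), n5→Ref (4); capacity 8 + 4 = 12.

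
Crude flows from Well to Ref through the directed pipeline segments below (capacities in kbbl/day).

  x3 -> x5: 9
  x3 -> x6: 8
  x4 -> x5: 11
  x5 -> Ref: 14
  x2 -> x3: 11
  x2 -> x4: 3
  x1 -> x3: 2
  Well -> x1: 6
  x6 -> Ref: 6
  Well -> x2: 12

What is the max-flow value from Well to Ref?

Augment Well→x1→x3→x5→Ref: bottleneck 2, flow now 2.
Augment Well→x2→x3→x5→Ref: bottleneck 7, flow now 9.
Augment Well→x2→x3→x6→Ref: bottleneck 4, flow now 13.
Augment Well→x2→x4→x5→Ref: bottleneck 1, flow now 14.
No augmenting path remains; maximum flow = 14.
In the residual graph, reachable from Well: {Well, x1}.
Min-cut edges: Well→x2 (12), x1→x3 (2); capacity 12 + 2 = 14.
This cut is saturated, so no flow can exceed 14.

14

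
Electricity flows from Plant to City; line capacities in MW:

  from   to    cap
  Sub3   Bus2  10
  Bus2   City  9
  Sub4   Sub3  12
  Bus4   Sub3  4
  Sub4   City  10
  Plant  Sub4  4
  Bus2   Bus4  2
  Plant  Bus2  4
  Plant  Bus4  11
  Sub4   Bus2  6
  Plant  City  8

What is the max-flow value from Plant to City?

Augment Plant→City: bottleneck 8, flow now 8.
Augment Plant→Sub4→City: bottleneck 4, flow now 12.
Augment Plant→Bus2→City: bottleneck 4, flow now 16.
Augment Plant→Bus4→Sub3→Bus2→City: bottleneck 4, flow now 20.
No augmenting path remains; maximum flow = 20.
In the residual graph, reachable from Plant: {Plant, Bus4}.
Min-cut edges: Plant→Sub4 (4), Plant→Bus2 (4), Plant→City (8), Bus4→Sub3 (4); capacity 4 + 4 + 8 + 4 = 20.
This cut is saturated, so no flow can exceed 20.

20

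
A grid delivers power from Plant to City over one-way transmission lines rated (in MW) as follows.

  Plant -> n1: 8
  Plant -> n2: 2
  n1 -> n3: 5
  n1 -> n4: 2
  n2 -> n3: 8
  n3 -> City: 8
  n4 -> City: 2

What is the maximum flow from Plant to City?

9

Augment Plant→n1→n3→City: bottleneck 5, flow now 5.
Augment Plant→n1→n4→City: bottleneck 2, flow now 7.
Augment Plant→n2→n3→City: bottleneck 2, flow now 9.
No augmenting path remains; maximum flow = 9.
In the residual graph, reachable from Plant: {Plant, n1}.
Min-cut edges: Plant→n2 (2), n1→n3 (5), n1→n4 (2); capacity 2 + 5 + 2 = 9.
This cut is saturated, so no flow can exceed 9.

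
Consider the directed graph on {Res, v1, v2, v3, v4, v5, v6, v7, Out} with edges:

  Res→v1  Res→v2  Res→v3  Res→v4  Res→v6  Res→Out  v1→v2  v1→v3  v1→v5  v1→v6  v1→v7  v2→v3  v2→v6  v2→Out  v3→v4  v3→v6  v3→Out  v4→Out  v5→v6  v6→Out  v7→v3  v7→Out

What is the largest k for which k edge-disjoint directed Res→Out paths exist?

6

Assign every edge capacity 1; by Menger, the answer equals the max flow.
Path Res→Out (+1); total 1.
Path Res→v2→Out (+1); total 2.
Path Res→v3→Out (+1); total 3.
Path Res→v4→Out (+1); total 4.
Path Res→v6→Out (+1); total 5.
Path Res→v1→v7→Out (+1); total 6.
No residual Res→Out path; max flow = 6.
Certifying cut of size 6: {Res→Out, Res→v1, Res→v2, Res→v3, Res→v4, Res→v6}.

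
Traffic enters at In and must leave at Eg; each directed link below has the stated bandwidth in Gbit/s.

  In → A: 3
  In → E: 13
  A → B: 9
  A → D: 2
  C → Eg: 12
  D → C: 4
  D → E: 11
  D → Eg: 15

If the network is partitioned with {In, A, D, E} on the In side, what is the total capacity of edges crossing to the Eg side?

28

Edges leaving {In, A, D, E}: A→B (9), D→C (4), D→Eg (15).
Cut capacity = 9 + 4 + 15 = 28.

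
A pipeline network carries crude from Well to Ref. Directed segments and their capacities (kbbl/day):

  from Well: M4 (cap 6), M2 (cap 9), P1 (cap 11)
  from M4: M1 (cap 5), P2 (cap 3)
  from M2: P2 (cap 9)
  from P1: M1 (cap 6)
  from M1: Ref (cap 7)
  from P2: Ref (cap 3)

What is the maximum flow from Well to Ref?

10

Augment Well→M4→M1→Ref: bottleneck 5, flow now 5.
Augment Well→M4→P2→Ref: bottleneck 1, flow now 6.
Augment Well→M2→P2→Ref: bottleneck 2, flow now 8.
Augment Well→P1→M1→Ref: bottleneck 2, flow now 10.
No augmenting path remains; maximum flow = 10.
In the residual graph, reachable from Well: {Well, M4, M2, P1, M1, P2}.
Min-cut edges: M1→Ref (7), P2→Ref (3); capacity 7 + 3 = 10.
This cut is saturated, so no flow can exceed 10.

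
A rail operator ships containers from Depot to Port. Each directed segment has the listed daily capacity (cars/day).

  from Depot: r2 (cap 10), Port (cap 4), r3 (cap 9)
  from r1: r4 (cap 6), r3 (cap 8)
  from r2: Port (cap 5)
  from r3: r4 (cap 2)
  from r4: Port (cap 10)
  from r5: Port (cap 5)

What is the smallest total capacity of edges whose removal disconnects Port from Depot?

11

Augment Depot→Port: bottleneck 4, flow now 4.
Augment Depot→r2→Port: bottleneck 5, flow now 9.
Augment Depot→r3→r4→Port: bottleneck 2, flow now 11.
No augmenting path remains; maximum flow = 11.
By max-flow min-cut, the minimum cut capacity equals the max flow.
In the residual graph, reachable from Depot: {Depot, r2, r3}.
Min-cut edges: Depot→Port (4), r2→Port (5), r3→r4 (2); capacity 4 + 5 + 2 = 11.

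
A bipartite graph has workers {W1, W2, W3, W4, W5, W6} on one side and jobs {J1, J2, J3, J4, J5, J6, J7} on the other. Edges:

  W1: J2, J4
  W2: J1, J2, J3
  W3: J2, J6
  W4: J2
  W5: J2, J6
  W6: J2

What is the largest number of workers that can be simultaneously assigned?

Unit-capacity flow: source→left, listed edges, right→sink; max matching = max flow.
Augmenting path W1→J2 (+1); matched 1.
Augmenting path W2→J1 (+1); matched 2.
Augmenting path W3→J6 (+1); matched 3.
Augmenting path W4→J2→W1→J4 (+1); matched 4.
No augmenting path remains; maximum matching = 4.
König certificate: {W1, W2, J2, J6} is a vertex cover of size 4 (every listed pair touches it), so no matching can be larger.

4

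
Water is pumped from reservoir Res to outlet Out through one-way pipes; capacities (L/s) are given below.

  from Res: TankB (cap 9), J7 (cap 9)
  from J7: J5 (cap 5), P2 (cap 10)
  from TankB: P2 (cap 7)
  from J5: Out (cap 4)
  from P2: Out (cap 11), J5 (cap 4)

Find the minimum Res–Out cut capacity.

15

Augment Res→J7→J5→Out: bottleneck 4, flow now 4.
Augment Res→J7→P2→Out: bottleneck 5, flow now 9.
Augment Res→TankB→P2→Out: bottleneck 6, flow now 15.
No augmenting path remains; maximum flow = 15.
By max-flow min-cut, the minimum cut capacity equals the max flow.
In the residual graph, reachable from Res: {Res, J7, TankB, J5, P2}.
Min-cut edges: J5→Out (4), P2→Out (11); capacity 4 + 11 = 15.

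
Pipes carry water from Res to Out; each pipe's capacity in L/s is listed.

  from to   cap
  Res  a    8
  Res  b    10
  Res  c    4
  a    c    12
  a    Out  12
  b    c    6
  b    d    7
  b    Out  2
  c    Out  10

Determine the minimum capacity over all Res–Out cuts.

Augment Res→a→Out: bottleneck 8, flow now 8.
Augment Res→b→Out: bottleneck 2, flow now 10.
Augment Res→c→Out: bottleneck 4, flow now 14.
Augment Res→b→c→Out: bottleneck 6, flow now 20.
No augmenting path remains; maximum flow = 20.
By max-flow min-cut, the minimum cut capacity equals the max flow.
In the residual graph, reachable from Res: {Res, b, d}.
Min-cut edges: Res→a (8), Res→c (4), b→c (6), b→Out (2); capacity 8 + 4 + 6 + 2 = 20.

20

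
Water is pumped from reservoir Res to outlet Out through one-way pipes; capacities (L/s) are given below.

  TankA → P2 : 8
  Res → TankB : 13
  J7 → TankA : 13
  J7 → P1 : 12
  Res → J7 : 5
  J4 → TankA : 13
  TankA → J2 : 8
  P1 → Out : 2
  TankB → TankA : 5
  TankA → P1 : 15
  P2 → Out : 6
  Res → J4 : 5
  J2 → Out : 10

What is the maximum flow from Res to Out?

15

Augment Res→J7→P1→Out: bottleneck 2, flow now 2.
Augment Res→J4→TankA→P2→Out: bottleneck 5, flow now 7.
Augment Res→TankB→TankA→P2→Out: bottleneck 1, flow now 8.
Augment Res→TankB→TankA→J2→Out: bottleneck 4, flow now 12.
Augment Res→J7→TankA→J2→Out: bottleneck 3, flow now 15.
No augmenting path remains; maximum flow = 15.
In the residual graph, reachable from Res: {Res, TankB}.
Min-cut edges: Res→J4 (5), Res→J7 (5), TankB→TankA (5); capacity 5 + 5 + 5 = 15.
This cut is saturated, so no flow can exceed 15.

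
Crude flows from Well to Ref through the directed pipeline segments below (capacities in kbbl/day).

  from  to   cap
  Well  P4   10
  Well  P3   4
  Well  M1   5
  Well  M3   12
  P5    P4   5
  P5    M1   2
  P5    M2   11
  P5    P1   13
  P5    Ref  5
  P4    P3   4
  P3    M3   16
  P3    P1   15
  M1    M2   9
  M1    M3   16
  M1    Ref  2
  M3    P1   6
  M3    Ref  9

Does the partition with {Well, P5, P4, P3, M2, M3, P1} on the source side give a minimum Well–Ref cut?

No — its capacity is 21, but the minimum cut has capacity 11.

Given cut capacity: 5 + 2 + 5 + 9 = 21.
Augment Well→M1→Ref: bottleneck 2, flow now 2.
Augment Well→M3→Ref: bottleneck 9, flow now 11.
No augmenting path remains; maximum flow = 11.
In the residual graph, reachable from Well: {Well, P4, P3, M1, M2, M3, P1}.
Min-cut edges: M1→Ref (2), M3→Ref (9); capacity 2 + 9 = 11.
Cut capacity 21 exceeds the max flow 11, so it is not minimum.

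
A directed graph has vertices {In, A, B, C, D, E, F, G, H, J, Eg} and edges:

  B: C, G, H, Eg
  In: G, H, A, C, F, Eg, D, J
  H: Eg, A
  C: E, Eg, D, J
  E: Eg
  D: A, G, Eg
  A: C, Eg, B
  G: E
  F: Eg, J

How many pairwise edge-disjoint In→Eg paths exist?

7

Assign every edge capacity 1; by Menger, the answer equals the max flow.
Path In→Eg (+1); total 1.
Path In→A→Eg (+1); total 2.
Path In→C→Eg (+1); total 3.
Path In→D→Eg (+1); total 4.
Path In→F→Eg (+1); total 5.
Path In→H→Eg (+1); total 6.
Path In→G→E→Eg (+1); total 7.
No residual In→Eg path; max flow = 7.
Certifying cut of size 7: {In→A, In→C, In→D, In→Eg, In→F, In→G, In→H}.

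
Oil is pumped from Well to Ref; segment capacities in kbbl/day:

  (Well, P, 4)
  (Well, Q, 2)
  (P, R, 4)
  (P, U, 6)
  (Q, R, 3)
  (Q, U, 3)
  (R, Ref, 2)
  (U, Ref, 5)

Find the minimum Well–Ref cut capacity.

Augment Well→P→R→Ref: bottleneck 2, flow now 2.
Augment Well→P→U→Ref: bottleneck 2, flow now 4.
Augment Well→Q→U→Ref: bottleneck 2, flow now 6.
No augmenting path remains; maximum flow = 6.
By max-flow min-cut, the minimum cut capacity equals the max flow.
In the residual graph, reachable from Well: {Well}.
Min-cut edges: Well→P (4), Well→Q (2); capacity 4 + 2 = 6.

6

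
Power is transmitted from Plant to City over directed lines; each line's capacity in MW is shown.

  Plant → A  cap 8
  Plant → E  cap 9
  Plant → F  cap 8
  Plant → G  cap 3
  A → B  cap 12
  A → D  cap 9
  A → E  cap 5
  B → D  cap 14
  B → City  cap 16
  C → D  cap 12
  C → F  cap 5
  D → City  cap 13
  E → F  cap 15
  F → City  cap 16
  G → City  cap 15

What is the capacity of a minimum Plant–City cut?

Augment Plant→F→City: bottleneck 8, flow now 8.
Augment Plant→G→City: bottleneck 3, flow now 11.
Augment Plant→A→B→City: bottleneck 8, flow now 19.
Augment Plant→E→F→City: bottleneck 8, flow now 27.
No augmenting path remains; maximum flow = 27.
By max-flow min-cut, the minimum cut capacity equals the max flow.
In the residual graph, reachable from Plant: {Plant, E, F}.
Min-cut edges: Plant→A (8), Plant→G (3), F→City (16); capacity 8 + 3 + 16 = 27.

27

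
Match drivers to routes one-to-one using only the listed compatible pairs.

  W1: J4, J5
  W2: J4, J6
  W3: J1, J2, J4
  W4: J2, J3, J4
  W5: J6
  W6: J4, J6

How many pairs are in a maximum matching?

5

Unit-capacity flow: source→left, listed edges, right→sink; max matching = max flow.
Augmenting path W1→J4 (+1); matched 1.
Augmenting path W2→J6 (+1); matched 2.
Augmenting path W3→J1 (+1); matched 3.
Augmenting path W4→J2 (+1); matched 4.
Augmenting path W6→J4→W1→J5 (+1); matched 5.
No augmenting path remains; maximum matching = 5.
König certificate: {W1, W3, W4, J4, J6} is a vertex cover of size 5 (every listed pair touches it), so no matching can be larger.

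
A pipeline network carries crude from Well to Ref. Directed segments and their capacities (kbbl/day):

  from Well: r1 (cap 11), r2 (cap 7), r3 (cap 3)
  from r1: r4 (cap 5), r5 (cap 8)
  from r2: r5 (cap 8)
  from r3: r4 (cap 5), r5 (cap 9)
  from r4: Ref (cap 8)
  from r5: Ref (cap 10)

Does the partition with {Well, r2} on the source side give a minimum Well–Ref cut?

No — its capacity is 22, but the minimum cut has capacity 18.

Given cut capacity: 11 + 3 + 8 = 22.
Augment Well→r1→r4→Ref: bottleneck 5, flow now 5.
Augment Well→r1→r5→Ref: bottleneck 6, flow now 11.
Augment Well→r2→r5→Ref: bottleneck 4, flow now 15.
Augment Well→r3→r4→Ref: bottleneck 3, flow now 18.
No augmenting path remains; maximum flow = 18.
In the residual graph, reachable from Well: {Well, r1, r2, r5}.
Min-cut edges: Well→r3 (3), r1→r4 (5), r5→Ref (10); capacity 3 + 5 + 10 = 18.
Cut capacity 22 exceeds the max flow 18, so it is not minimum.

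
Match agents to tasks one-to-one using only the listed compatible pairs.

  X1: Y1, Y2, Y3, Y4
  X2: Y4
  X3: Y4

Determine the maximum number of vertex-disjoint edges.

2

Unit-capacity flow: source→left, listed edges, right→sink; max matching = max flow.
Augmenting path X1→Y1 (+1); matched 1.
Augmenting path X2→Y4 (+1); matched 2.
No augmenting path remains; maximum matching = 2.
König certificate: {X1, Y4} is a vertex cover of size 2 (every listed pair touches it), so no matching can be larger.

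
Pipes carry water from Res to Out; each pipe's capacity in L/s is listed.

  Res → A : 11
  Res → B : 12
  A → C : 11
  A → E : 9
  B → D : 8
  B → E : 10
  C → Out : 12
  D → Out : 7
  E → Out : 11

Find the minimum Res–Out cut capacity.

23

Augment Res→A→C→Out: bottleneck 11, flow now 11.
Augment Res→B→D→Out: bottleneck 7, flow now 18.
Augment Res→B→E→Out: bottleneck 5, flow now 23.
No augmenting path remains; maximum flow = 23.
By max-flow min-cut, the minimum cut capacity equals the max flow.
In the residual graph, reachable from Res: {Res}.
Min-cut edges: Res→A (11), Res→B (12); capacity 11 + 12 = 23.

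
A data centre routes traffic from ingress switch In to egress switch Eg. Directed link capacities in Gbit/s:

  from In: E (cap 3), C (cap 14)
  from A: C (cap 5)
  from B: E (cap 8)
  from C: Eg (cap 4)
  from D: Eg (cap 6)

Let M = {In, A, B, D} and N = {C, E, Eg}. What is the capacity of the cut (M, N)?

Edges leaving {In, A, B, D}: In→C (14), In→E (3), A→C (5), B→E (8), D→Eg (6).
Cut capacity = 14 + 3 + 5 + 8 + 6 = 36.

36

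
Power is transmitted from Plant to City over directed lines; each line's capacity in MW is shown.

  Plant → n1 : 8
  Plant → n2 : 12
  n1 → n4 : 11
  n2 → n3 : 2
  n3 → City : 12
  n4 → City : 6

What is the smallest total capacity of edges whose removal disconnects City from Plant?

8

Augment Plant→n1→n4→City: bottleneck 6, flow now 6.
Augment Plant→n2→n3→City: bottleneck 2, flow now 8.
No augmenting path remains; maximum flow = 8.
By max-flow min-cut, the minimum cut capacity equals the max flow.
In the residual graph, reachable from Plant: {Plant, n1, n2, n4}.
Min-cut edges: n2→n3 (2), n4→City (6); capacity 2 + 6 = 8.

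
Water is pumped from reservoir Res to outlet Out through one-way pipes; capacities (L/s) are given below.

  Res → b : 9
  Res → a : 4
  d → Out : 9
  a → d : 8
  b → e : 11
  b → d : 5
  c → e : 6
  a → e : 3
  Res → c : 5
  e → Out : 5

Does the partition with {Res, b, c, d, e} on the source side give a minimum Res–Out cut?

Given cut capacity: 4 + 9 + 5 = 18.
Augment Res→a→d→Out: bottleneck 4, flow now 4.
Augment Res→b→d→Out: bottleneck 5, flow now 9.
Augment Res→b→e→Out: bottleneck 4, flow now 13.
Augment Res→c→e→Out: bottleneck 1, flow now 14.
No augmenting path remains; maximum flow = 14.
In the residual graph, reachable from Res: {Res, b, c, e}.
Min-cut edges: Res→a (4), b→d (5), e→Out (5); capacity 4 + 5 + 5 = 14.
Cut capacity 18 exceeds the max flow 14, so it is not minimum.

No — its capacity is 18, but the minimum cut has capacity 14.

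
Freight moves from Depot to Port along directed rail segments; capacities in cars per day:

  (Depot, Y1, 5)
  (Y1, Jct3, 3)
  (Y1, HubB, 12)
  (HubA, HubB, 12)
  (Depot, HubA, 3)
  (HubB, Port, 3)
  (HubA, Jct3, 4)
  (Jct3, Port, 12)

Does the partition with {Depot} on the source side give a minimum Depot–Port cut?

Given cut capacity: 5 + 3 = 8.
Augment Depot→Y1→HubB→Port: bottleneck 3, flow now 3.
Augment Depot→Y1→Jct3→Port: bottleneck 2, flow now 5.
Augment Depot→HubA→Jct3→Port: bottleneck 3, flow now 8.
No augmenting path remains; maximum flow = 8.
Cut capacity 8 equals the max flow, so it is a minimum cut.

Yes — it is a minimum cut (capacity 8).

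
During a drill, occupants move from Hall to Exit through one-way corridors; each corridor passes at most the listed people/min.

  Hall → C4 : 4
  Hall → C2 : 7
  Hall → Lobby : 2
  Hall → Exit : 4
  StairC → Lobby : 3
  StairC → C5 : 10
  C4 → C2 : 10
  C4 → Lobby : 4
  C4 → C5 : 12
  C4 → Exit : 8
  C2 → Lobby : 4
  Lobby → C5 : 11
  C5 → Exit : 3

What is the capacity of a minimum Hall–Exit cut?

Augment Hall→Exit: bottleneck 4, flow now 4.
Augment Hall→C4→Exit: bottleneck 4, flow now 8.
Augment Hall→Lobby→C5→Exit: bottleneck 2, flow now 10.
Augment Hall→C2→Lobby→C5→Exit: bottleneck 1, flow now 11.
No augmenting path remains; maximum flow = 11.
By max-flow min-cut, the minimum cut capacity equals the max flow.
In the residual graph, reachable from Hall: {Hall, C2, Lobby, C5}.
Min-cut edges: Hall→C4 (4), Hall→Exit (4), C5→Exit (3); capacity 4 + 4 + 3 = 11.

11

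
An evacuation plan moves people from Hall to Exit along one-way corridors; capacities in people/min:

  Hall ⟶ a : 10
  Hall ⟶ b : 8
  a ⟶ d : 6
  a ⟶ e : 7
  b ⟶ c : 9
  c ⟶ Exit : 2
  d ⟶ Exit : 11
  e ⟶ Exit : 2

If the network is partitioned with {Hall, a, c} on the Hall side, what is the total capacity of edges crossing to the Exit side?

23

Edges leaving {Hall, a, c}: Hall→b (8), a→d (6), a→e (7), c→Exit (2).
Cut capacity = 8 + 6 + 7 + 2 = 23.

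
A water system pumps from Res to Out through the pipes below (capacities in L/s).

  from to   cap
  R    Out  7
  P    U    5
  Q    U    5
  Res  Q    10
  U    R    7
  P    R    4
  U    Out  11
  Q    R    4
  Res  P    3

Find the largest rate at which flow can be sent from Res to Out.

Augment Res→P→R→Out: bottleneck 3, flow now 3.
Augment Res→Q→R→Out: bottleneck 4, flow now 7.
Augment Res→Q→U→Out: bottleneck 5, flow now 12.
No augmenting path remains; maximum flow = 12.
In the residual graph, reachable from Res: {Res, Q}.
Min-cut edges: Res→P (3), Q→R (4), Q→U (5); capacity 3 + 4 + 5 = 12.
This cut is saturated, so no flow can exceed 12.

12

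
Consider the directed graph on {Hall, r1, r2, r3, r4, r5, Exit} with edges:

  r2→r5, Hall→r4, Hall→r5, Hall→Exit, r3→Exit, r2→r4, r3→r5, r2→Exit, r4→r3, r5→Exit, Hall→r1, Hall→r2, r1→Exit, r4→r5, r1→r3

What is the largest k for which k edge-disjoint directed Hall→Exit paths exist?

5

Assign every edge capacity 1; by Menger, the answer equals the max flow.
Path Hall→Exit (+1); total 1.
Path Hall→r1→Exit (+1); total 2.
Path Hall→r2→Exit (+1); total 3.
Path Hall→r5→Exit (+1); total 4.
Path Hall→r4→r3→Exit (+1); total 5.
No residual Hall→Exit path; max flow = 5.
Certifying cut of size 5: {Hall→Exit, Hall→r1, Hall→r2, Hall→r4, Hall→r5}.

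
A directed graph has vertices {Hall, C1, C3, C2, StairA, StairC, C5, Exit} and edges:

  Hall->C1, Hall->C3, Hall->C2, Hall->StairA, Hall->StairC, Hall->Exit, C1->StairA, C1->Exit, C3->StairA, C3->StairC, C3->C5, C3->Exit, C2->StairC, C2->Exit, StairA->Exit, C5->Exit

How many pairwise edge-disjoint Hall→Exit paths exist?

Assign every edge capacity 1; by Menger, the answer equals the max flow.
Path Hall→Exit (+1); total 1.
Path Hall→C1→Exit (+1); total 2.
Path Hall→C3→Exit (+1); total 3.
Path Hall→C2→Exit (+1); total 4.
Path Hall→StairA→Exit (+1); total 5.
No residual Hall→Exit path; max flow = 5.
Certifying cut of size 5: {Hall→C1, Hall→C2, Hall→C3, Hall→Exit, Hall→StairA}.

5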